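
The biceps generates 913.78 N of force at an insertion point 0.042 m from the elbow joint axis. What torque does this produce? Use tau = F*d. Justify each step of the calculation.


tau = F * d
tau = 913.78 * 0.042
tau = 38.3788 N*m

38.3788 N*m


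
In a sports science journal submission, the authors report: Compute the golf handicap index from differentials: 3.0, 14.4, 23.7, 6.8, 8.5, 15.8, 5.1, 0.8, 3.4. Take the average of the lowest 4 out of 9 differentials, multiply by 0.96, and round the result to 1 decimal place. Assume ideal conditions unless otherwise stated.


All differentials: 3.0, 14.4, 23.7, 6.8, 8.5, 15.8, 5.1, 0.8, 3.4
Sorted: 0.8, 3.0, 3.4, 5.1, 6.8, 8.5, 14.4, 15.8, 23.7
Best 4: 0.8, 3.0, 3.4, 5.1
Average of best = 12.3 / 4 = 3.075
Raw index = 3.075 * 0.96 = 2.952
Handicap index = round(2.952, 1) = 3.0

3.0


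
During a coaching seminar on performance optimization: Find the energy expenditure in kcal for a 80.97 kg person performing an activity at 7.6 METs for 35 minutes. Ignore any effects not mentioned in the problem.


kcal = MET * mass * time_hr
Convert time: 35 min = 0.5833 hr
kcal = 7.6 * 80.97 * 0.5833
kcal = 358.967 kcal

358.967 kcal


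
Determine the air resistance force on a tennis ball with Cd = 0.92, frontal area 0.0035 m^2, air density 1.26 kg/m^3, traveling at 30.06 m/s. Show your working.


Fd = 0.5 * Cd * rho * A * v^2
Fd = 0.5 * 0.92 * 1.26 * 0.0035 * 30.06^2
v^2 = 903.6036
Fd = 0.5 * 0.92 * 1.26 * 0.0035 * 903.6036 = 1.8331 N

1.8331 N


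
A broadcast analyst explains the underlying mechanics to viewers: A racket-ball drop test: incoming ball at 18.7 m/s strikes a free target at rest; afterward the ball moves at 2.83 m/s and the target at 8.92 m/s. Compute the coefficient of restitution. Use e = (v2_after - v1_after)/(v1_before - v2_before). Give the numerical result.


e = (v2_after - v1_after) / (v1_before - v2_before)
Numerator = 8.92 - 2.83 = 6.09
Denominator = 18.7 - 0 = 18.7
e = 6.09 / 18.7 = 0.3257

0.3257


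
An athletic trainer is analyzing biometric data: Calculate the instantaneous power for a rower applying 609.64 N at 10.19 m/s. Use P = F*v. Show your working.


P = F * v
P = 609.64 * 10.19
P = 6212.2316 W

6212.2316 W


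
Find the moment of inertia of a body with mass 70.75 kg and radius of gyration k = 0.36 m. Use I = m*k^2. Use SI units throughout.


I = m * k^2
I = 70.75 * 0.36^2
I = 70.75 * 0.1296 = 9.1692 kg*m^2

9.1692 kg*m^2


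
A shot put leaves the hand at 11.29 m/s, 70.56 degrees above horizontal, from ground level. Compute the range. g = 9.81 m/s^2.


R = v^2 * sin(2*theta) / g
Convert angle to radians: theta = 70.56 deg = 1.2315 rad
sin(2*theta) = sin(2.463) = 0.6277
R = 11.29^2 * 0.6277 / 9.81
R = 127.4641 * 0.6277 / 9.81 = 8.1558 m

8.1558 m


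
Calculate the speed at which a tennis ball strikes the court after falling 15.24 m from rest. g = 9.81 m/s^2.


v = sqrt(2 * g * h)
v = sqrt(2 * 9.81 * 15.24)
v = sqrt(299.0088) = 17.2919 m/s

17.2919 m/s


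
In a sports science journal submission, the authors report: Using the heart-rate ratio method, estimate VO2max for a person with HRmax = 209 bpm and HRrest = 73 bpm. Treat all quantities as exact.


VO2max = 15.3 * HRmax / HRrest
VO2max = 15.3 * 209 / 73
VO2max = 3197.7 / 73 = 43.8041 mL/kg/min

43.8041 mL/kg/min


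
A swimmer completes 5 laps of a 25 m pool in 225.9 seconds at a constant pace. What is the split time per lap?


Split time = total_time / n_laps = 225.9 / 5
Split time = 45.18 s per lap

45.18 s


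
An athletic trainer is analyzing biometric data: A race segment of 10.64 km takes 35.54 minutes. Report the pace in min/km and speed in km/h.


Pace = time / distance = 35.54 min / 10.64 km = 3.3402 min/km
Speed = distance / time_in_hours = 10.64 / 0.5923 hr
Speed = 17.9629 km/h

3.3402 min/km, 17.9629 km/h


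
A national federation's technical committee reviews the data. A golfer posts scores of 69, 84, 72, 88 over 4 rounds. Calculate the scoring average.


Average = sum / n
Sum = 313
Average = 313 / 4 = 78.25

78.25


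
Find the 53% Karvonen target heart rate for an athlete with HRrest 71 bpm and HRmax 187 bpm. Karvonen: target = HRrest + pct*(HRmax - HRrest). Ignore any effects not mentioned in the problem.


Target = HRrest + pct*(HRmax - HRrest)
Heart rate reserve = HRmax - HRrest = 187 - 71 = 116 bpm
Fraction = 53% = 0.53
Target = 71 + 0.53 * 116
Target = 71 + 61.48 = 132.48 bpm

132.48 bpm


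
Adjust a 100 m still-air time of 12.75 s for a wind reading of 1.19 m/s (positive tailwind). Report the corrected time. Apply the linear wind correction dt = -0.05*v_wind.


dt = -0.05 * v_wind = -0.05 * 1.19 = -0.0595 s
t_corrected = t_still + dt = 12.75 + (-0.0595)
t_corrected = 12.6905 s

12.6905 s


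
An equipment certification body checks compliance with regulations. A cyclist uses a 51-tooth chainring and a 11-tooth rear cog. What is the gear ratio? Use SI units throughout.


GR = front_teeth / rear_teeth
GR = 51 / 11
GR = 4.6364

4.6364


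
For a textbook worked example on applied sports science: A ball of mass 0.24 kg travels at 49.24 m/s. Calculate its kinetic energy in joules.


KE = 0.5 * m * v^2
KE = 0.5 * 0.24 * 49.24^2
KE = 0.5 * 0.24 * 2424.5776 = 290.9493 J

290.9493 J


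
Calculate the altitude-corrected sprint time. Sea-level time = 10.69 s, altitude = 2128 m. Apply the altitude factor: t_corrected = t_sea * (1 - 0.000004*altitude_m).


Correction factor = 1 - 0.000004 * 2128 = 0.991488
t_corrected = t_sea * factor = 10.69 * 0.991488
t_corrected = 10.599 s

10.599 s


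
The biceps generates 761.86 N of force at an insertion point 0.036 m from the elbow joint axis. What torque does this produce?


tau = F * d
tau = 761.86 * 0.036
tau = 27.427 N*m

27.427 N*m


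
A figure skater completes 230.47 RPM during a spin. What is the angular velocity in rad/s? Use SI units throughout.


omega = RPM * 2 * pi / 60
omega = 230.47 * 2 * 3.14159 / 60
omega = 1448.0857 / 60 = 24.1348 rad/s

24.1348 rad/s


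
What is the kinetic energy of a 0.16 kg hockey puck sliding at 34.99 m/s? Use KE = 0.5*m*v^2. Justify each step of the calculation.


KE = 0.5 * m * v^2
KE = 0.5 * 0.16 * 34.99^2
KE = 0.5 * 0.16 * 1224.3001 = 97.944 J

97.944 J


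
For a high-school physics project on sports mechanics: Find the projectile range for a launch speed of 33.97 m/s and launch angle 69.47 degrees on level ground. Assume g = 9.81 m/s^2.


R = v^2 * sin(2*theta) / g
Convert angle to radians: theta = 69.47 deg = 1.2125 rad
sin(2*theta) = sin(2.425) = 0.6568
R = 33.97^2 * 0.6568 / 9.81
R = 1153.9609 * 0.6568 / 9.81 = 77.2659 m

77.2659 m


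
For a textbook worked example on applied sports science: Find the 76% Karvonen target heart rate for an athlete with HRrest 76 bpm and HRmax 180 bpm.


Target = HRrest + pct*(HRmax - HRrest)
Heart rate reserve = HRmax - HRrest = 180 - 76 = 104 bpm
Fraction = 76% = 0.76
Target = 76 + 0.76 * 104
Target = 76 + 79.04 = 155.04 bpm

155.04 bpm


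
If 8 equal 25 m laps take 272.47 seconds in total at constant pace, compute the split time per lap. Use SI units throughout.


Split time = total_time / n_laps = 272.47 / 8
Split time = 34.0588 s per lap

34.0588 s


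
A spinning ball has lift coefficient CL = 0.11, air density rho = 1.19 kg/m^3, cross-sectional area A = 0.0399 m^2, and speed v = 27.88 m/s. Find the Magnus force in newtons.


FM = 0.5 * CL * rho * A * v^2
FM = 0.5 * 0.11 * 1.19 * 0.0399 * 27.88^2
v^2 = 777.2944
FM = 0.5 * 0.11 * 1.19 * 0.0399 * 777.2944 = 2.0299 N

2.0299 N


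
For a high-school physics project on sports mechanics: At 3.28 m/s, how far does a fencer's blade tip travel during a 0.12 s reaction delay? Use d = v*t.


d = v * t
d = 3.28 * 0.12
d = 0.3936 m

0.3936 m


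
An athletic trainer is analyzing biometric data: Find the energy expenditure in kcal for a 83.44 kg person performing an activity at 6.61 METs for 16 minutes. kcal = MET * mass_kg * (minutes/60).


kcal = MET * mass * time_hr
Convert time: 16 min = 0.2667 hr
kcal = 6.61 * 83.44 * 0.2667
kcal = 147.0769 kcal

147.0769 kcal


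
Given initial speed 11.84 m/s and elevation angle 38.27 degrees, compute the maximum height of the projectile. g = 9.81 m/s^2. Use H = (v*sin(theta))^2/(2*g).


H = (v*sin(theta))^2 / (2*g)
vy = v*sin(theta) = 11.84 * sin(38.27 deg) = 7.3333 m/s
H = vy^2 / (2*g) = 53.7775 / (2*9.81)
H = 53.7775 / 19.62 = 2.741 m

2.741 m


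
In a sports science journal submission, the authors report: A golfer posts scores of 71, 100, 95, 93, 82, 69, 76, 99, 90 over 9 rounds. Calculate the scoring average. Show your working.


Average = sum / n
Sum = 775
Average = 775 / 9 = 86.1111

86.1111


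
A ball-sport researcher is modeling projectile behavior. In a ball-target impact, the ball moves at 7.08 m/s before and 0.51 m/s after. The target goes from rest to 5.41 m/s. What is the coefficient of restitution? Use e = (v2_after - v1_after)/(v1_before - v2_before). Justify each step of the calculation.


e = (v2_after - v1_after) / (v1_before - v2_before)
Numerator = 5.41 - 0.51 = 4.9
Denominator = 7.08 - 0 = 7.08
e = 4.9 / 7.08 = 0.6921

0.6921


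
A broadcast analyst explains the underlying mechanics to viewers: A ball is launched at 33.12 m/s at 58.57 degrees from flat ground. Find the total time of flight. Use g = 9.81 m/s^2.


T = 2*v*sin(theta)/g
sin(theta) = sin(58.57 deg) = 0.8533
T = 2*33.12*0.8533 / 9.81
T = 56.5211 / 9.81 = 5.7616 s

5.7616 s


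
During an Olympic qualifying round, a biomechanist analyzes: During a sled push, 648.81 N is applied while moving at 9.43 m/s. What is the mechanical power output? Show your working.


P = F * v
P = 648.81 * 9.43
P = 6118.2783 W

6118.2783 W


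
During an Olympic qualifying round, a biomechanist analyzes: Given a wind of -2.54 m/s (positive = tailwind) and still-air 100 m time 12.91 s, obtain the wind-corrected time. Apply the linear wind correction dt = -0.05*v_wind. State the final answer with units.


dt = -0.05 * v_wind = -0.05 * -2.54 = 0.127 s
t_corrected = t_still + dt = 12.91 + (0.127)
t_corrected = 13.037 s

13.037 s


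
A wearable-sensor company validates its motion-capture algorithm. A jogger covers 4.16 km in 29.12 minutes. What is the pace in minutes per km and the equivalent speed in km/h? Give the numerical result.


Pace = time / distance = 29.12 min / 4.16 km = 7 min/km
Speed = distance / time_in_hours = 4.16 / 0.4853 hr
Speed = 8.5714 km/h

7 min/km, 8.5714 km/h


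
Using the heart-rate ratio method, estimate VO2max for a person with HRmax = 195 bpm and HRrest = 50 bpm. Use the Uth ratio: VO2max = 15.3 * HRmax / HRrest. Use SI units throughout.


VO2max = 15.3 * HRmax / HRrest
VO2max = 15.3 * 195 / 50
VO2max = 2983.5 / 50 = 59.67 mL/kg/min

59.67 mL/kg/min


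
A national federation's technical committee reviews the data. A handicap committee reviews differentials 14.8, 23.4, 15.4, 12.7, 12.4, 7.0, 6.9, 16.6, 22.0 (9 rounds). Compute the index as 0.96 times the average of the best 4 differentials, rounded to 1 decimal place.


All differentials: 14.8, 23.4, 15.4, 12.7, 12.4, 7.0, 6.9, 16.6, 22.0
Sorted: 6.9, 7.0, 12.4, 12.7, 14.8, 15.4, 16.6, 22.0, 23.4
Best 4: 6.9, 7.0, 12.4, 12.7
Average of best = 39 / 4 = 9.75
Raw index = 9.75 * 0.96 = 9.36
Handicap index = round(9.36, 1) = 9.4

9.4


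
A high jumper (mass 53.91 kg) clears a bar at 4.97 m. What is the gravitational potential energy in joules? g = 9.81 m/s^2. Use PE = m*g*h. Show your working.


PE = m * g * h
PE = 53.91 * 9.81 * 4.97
PE = 528.8571 * 4.97 = 2628.4198 J

2628.4198 J


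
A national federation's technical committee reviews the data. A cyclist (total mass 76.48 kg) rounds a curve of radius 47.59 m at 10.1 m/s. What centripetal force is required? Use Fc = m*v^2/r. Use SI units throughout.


Fc = m * v^2 / r
v^2 = 10.1^2 = 102.01
Fc = 76.48 * 102.01 / 47.59
Fc = 7801.7248 / 47.59 = 163.9362 N

163.9362 N


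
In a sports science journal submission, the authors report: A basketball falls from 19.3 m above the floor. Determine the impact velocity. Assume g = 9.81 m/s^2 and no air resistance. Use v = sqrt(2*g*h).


v = sqrt(2 * g * h)
v = sqrt(2 * 9.81 * 19.3)
v = sqrt(378.666) = 19.4593 m/s

19.4593 m/s


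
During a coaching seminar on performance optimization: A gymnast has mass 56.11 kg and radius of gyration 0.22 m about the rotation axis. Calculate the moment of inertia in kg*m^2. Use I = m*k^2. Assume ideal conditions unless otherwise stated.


I = m * k^2
I = 56.11 * 0.22^2
I = 56.11 * 0.0484 = 2.7157 kg*m^2

2.7157 kg*m^2


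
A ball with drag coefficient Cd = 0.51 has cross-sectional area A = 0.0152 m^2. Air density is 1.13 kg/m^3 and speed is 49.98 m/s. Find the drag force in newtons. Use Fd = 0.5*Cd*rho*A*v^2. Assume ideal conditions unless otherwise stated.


Fd = 0.5 * Cd * rho * A * v^2
Fd = 0.5 * 0.51 * 1.13 * 0.0152 * 49.98^2
v^2 = 2498.0004
Fd = 0.5 * 0.51 * 1.13 * 0.0152 * 2498.0004 = 10.9409 N

10.9409 N


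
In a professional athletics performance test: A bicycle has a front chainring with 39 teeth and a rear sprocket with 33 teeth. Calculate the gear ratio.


GR = front_teeth / rear_teeth
GR = 39 / 33
GR = 1.1818

1.1818


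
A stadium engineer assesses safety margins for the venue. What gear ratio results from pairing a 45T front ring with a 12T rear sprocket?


GR = front_teeth / rear_teeth
GR = 45 / 12
GR = 3.75

3.75


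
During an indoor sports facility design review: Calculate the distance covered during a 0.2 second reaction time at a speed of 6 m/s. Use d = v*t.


d = v * t
d = 6 * 0.2
d = 1.2 m

1.2 m


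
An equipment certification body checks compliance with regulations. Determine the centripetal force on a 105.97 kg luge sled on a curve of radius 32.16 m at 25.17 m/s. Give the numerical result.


Fc = m * v^2 / r
v^2 = 25.17^2 = 633.5289
Fc = 105.97 * 633.5289 / 32.16
Fc = 67135.0575 / 32.16 = 2087.5329 N

2087.5329 N


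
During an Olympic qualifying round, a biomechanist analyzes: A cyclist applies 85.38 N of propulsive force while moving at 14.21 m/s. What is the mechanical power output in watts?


P = F * v
P = 85.38 * 14.21
P = 1213.2498 W

1213.2498 W


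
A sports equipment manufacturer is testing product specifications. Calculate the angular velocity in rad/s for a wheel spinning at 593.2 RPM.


omega = RPM * 2 * pi / 60
omega = 593.2 * 2 * 3.14159 / 60
omega = 3727.1855 / 60 = 62.1198 rad/s

62.1198 rad/s


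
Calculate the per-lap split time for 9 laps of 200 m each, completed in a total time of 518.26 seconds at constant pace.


Split time = total_time / n_laps = 518.26 / 9
Split time = 57.5844 s per lap

57.5844 s


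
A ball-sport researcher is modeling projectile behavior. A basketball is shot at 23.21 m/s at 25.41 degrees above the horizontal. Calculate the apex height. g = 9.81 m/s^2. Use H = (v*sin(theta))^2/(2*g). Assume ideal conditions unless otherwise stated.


H = (v*sin(theta))^2 / (2*g)
vy = v*sin(theta) = 23.21 * sin(25.41 deg) = 9.9592 m/s
H = vy^2 / (2*g) = 99.1865 / (2*9.81)
H = 99.1865 / 19.62 = 5.0554 m

5.0554 m


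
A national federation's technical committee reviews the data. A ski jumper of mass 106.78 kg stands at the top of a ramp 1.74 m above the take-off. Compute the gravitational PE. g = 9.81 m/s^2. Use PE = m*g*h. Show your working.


PE = m * g * h
PE = 106.78 * 9.81 * 1.74
PE = 1047.5118 * 1.74 = 1822.6705 J

1822.6705 J


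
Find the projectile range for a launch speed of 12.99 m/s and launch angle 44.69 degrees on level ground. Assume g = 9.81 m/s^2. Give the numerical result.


R = v^2 * sin(2*theta) / g
Convert angle to radians: theta = 44.69 deg = 0.78 rad
sin(2*theta) = sin(1.56) = 0.9999
R = 12.99^2 * 0.9999 / 9.81
R = 168.7401 * 0.9999 / 9.81 = 17.1998 m

17.1998 m


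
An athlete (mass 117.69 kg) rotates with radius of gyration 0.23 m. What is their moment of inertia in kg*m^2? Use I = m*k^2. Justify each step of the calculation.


I = m * k^2
I = 117.69 * 0.23^2
I = 117.69 * 0.0529 = 6.2258 kg*m^2

6.2258 kg*m^2


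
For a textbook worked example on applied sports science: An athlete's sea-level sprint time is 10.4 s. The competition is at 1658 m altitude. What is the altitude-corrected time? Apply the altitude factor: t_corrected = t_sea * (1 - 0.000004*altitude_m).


Correction factor = 1 - 0.000004 * 1658 = 0.993368
t_corrected = t_sea * factor = 10.4 * 0.993368
t_corrected = 10.331 s

10.331 s


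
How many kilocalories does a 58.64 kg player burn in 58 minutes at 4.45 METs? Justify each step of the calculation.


kcal = MET * mass * time_hr
Convert time: 58 min = 0.9667 hr
kcal = 4.45 * 58.64 * 0.9667
kcal = 252.2497 kcal

252.2497 kcal


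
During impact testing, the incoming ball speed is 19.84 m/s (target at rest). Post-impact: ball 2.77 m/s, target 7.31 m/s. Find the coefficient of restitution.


e = (v2_after - v1_after) / (v1_before - v2_before)
Numerator = 7.31 - 2.77 = 4.54
Denominator = 19.84 - 0 = 19.84
e = 4.54 / 19.84 = 0.2288

0.2288


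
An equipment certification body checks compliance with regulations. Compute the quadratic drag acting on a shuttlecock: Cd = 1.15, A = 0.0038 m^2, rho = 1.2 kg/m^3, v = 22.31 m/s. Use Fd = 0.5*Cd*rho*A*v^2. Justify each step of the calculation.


Fd = 0.5 * Cd * rho * A * v^2
Fd = 0.5 * 1.15 * 1.2 * 0.0038 * 22.31^2
v^2 = 497.7361
Fd = 0.5 * 1.15 * 1.2 * 0.0038 * 497.7361 = 1.3051 N

1.3051 N


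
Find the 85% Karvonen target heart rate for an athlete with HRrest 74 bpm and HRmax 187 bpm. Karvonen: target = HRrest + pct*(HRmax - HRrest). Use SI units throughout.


Target = HRrest + pct*(HRmax - HRrest)
Heart rate reserve = HRmax - HRrest = 187 - 74 = 113 bpm
Fraction = 85% = 0.85
Target = 74 + 0.85 * 113
Target = 74 + 96.05 = 170.05 bpm

170.05 bpm


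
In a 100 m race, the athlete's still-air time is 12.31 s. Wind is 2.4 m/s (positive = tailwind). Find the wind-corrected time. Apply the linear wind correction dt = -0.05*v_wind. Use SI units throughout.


dt = -0.05 * v_wind = -0.05 * 2.4 = -0.12 s
t_corrected = t_still + dt = 12.31 + (-0.12)
t_corrected = 12.19 s

12.19 s


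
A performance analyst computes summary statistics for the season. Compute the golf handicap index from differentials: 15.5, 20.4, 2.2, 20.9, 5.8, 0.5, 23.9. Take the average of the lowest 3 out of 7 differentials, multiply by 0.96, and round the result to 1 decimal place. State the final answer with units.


All differentials: 15.5, 20.4, 2.2, 20.9, 5.8, 0.5, 23.9
Sorted: 0.5, 2.2, 5.8, 15.5, 20.4, 20.9, 23.9
Best 3: 0.5, 2.2, 5.8
Average of best = 8.5 / 3 = 2.8333
Raw index = 2.8333 * 0.96 = 2.72
Handicap index = round(2.72, 1) = 2.7

2.7


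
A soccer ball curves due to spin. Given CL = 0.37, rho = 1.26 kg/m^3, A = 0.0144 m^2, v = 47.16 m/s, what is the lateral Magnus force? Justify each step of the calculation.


FM = 0.5 * CL * rho * A * v^2
FM = 0.5 * 0.37 * 1.26 * 0.0144 * 47.16^2
v^2 = 2224.0656
FM = 0.5 * 0.37 * 1.26 * 0.0144 * 2224.0656 = 7.4654 N

7.4654 N


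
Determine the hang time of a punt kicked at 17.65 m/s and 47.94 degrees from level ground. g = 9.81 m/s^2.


T = 2*v*sin(theta)/g
sin(theta) = sin(47.94 deg) = 0.7424
T = 2*17.65*0.7424 / 9.81
T = 26.2083 / 9.81 = 2.6716 s

2.6716 s


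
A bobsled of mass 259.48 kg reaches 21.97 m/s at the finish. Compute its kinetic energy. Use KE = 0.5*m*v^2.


KE = 0.5 * m * v^2
KE = 0.5 * 259.48 * 21.97^2
KE = 0.5 * 259.48 * 482.6809 = 62623.02 J

62623.02 J


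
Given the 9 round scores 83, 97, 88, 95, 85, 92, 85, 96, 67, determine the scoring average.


Average = sum / n
Sum = 788
Average = 788 / 9 = 87.5556

87.5556


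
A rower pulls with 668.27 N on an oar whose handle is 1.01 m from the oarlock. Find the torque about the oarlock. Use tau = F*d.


tau = F * d
tau = 668.27 * 1.01
tau = 674.9527 N*m

674.9527 N*m


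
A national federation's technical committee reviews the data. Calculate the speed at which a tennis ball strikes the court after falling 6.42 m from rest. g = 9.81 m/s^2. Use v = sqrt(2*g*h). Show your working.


v = sqrt(2 * g * h)
v = sqrt(2 * 9.81 * 6.42)
v = sqrt(125.9604) = 11.2232 m/s

11.2232 m/s


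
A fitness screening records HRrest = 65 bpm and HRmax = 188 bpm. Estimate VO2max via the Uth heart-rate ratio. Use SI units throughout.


VO2max = 15.3 * HRmax / HRrest
VO2max = 15.3 * 188 / 65
VO2max = 2876.4 / 65 = 44.2523 mL/kg/min

44.2523 mL/kg/min


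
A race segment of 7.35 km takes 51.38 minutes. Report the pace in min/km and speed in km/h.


Pace = time / distance = 51.38 min / 7.35 km = 6.9905 min/km
Speed = distance / time_in_hours = 7.35 / 0.8563 hr
Speed = 8.5831 km/h

6.9905 min/km, 8.5831 km/h


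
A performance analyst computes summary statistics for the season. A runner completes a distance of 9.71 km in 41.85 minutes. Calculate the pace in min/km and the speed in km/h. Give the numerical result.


Pace = time / distance = 41.85 min / 9.71 km = 4.31 min/km
Speed = distance / time_in_hours = 9.71 / 0.6975 hr
Speed = 13.9211 km/h

4.31 min/km, 13.9211 km/h


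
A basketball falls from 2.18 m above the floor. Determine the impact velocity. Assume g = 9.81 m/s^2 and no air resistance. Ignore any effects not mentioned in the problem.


v = sqrt(2 * g * h)
v = sqrt(2 * 9.81 * 2.18)
v = sqrt(42.7716) = 6.54 m/s

6.54 m/s


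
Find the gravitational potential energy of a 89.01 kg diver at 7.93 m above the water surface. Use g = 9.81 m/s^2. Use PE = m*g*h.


PE = m * g * h
PE = 89.01 * 9.81 * 7.93
PE = 873.1881 * 7.93 = 6924.3816 J

6924.3816 J


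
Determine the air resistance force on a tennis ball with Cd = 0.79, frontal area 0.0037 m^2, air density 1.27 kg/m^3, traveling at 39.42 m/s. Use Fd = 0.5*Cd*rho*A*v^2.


Fd = 0.5 * Cd * rho * A * v^2
Fd = 0.5 * 0.79 * 1.27 * 0.0037 * 39.42^2
v^2 = 1553.9364
Fd = 0.5 * 0.79 * 1.27 * 0.0037 * 1553.9364 = 2.8843 N

2.8843 N


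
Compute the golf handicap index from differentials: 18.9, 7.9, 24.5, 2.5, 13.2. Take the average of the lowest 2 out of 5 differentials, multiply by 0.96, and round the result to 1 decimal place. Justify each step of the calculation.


All differentials: 18.9, 7.9, 24.5, 2.5, 13.2
Sorted: 2.5, 7.9, 13.2, 18.9, 24.5
Best 2: 2.5, 7.9
Average of best = 10.4 / 2 = 5.2
Raw index = 5.2 * 0.96 = 4.992
Handicap index = round(4.992, 1) = 5.0

5.0


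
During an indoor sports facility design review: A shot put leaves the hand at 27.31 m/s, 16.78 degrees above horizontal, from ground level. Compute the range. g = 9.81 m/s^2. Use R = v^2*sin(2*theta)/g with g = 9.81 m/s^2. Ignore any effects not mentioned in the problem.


R = v^2 * sin(2*theta) / g
Convert angle to radians: theta = 16.78 deg = 0.2929 rad
sin(2*theta) = sin(0.5857) = 0.5528
R = 27.31^2 * 0.5528 / 9.81
R = 745.8361 * 0.5528 / 9.81 = 42.0291 m

42.0291 m


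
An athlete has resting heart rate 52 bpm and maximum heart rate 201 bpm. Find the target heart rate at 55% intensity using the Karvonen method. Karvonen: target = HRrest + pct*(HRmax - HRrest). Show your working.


Target = HRrest + pct*(HRmax - HRrest)
Heart rate reserve = HRmax - HRrest = 201 - 52 = 149 bpm
Fraction = 55% = 0.55
Target = 52 + 0.55 * 149
Target = 52 + 81.95 = 133.95 bpm

133.95 bpm


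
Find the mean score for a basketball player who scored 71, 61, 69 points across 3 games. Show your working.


Average = sum / n
Sum = 201
Average = 201 / 3 = 67

67


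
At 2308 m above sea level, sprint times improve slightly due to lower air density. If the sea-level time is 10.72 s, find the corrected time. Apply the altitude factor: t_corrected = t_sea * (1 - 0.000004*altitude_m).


Correction factor = 1 - 0.000004 * 2308 = 0.990768
t_corrected = t_sea * factor = 10.72 * 0.990768
t_corrected = 10.621 s

10.621 s


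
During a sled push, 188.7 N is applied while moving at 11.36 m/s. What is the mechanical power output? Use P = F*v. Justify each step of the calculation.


P = F * v
P = 188.7 * 11.36
P = 2143.632 W

2143.632 W


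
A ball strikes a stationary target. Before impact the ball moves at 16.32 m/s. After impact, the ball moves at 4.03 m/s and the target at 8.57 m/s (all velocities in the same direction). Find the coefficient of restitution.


e = (v2_after - v1_after) / (v1_before - v2_before)
Numerator = 8.57 - 4.03 = 4.54
Denominator = 16.32 - 0 = 16.32
e = 4.54 / 16.32 = 0.2782

0.2782


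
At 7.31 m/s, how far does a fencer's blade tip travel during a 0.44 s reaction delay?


d = v * t
d = 7.31 * 0.44
d = 3.2164 m

3.2164 m


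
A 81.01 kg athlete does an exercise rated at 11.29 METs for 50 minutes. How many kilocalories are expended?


kcal = MET * mass * time_hr
Convert time: 50 min = 0.8333 hr
kcal = 11.29 * 81.01 * 0.8333
kcal = 762.1691 kcal

762.1691 kcal


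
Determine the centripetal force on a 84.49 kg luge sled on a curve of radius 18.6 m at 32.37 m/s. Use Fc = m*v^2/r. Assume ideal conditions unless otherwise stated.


Fc = m * v^2 / r
v^2 = 32.37^2 = 1047.8169
Fc = 84.49 * 1047.8169 / 18.6
Fc = 88530.0499 / 18.6 = 4759.6801 N

4759.6801 N


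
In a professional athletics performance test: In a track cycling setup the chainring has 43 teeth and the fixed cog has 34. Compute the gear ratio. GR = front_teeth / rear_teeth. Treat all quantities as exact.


GR = front_teeth / rear_teeth
GR = 43 / 34
GR = 1.2647

1.2647


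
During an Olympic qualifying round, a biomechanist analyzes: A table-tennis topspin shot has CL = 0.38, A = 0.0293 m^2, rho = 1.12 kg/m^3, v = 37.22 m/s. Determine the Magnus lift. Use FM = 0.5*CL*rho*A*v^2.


FM = 0.5 * CL * rho * A * v^2
FM = 0.5 * 0.38 * 1.12 * 0.0293 * 37.22^2
v^2 = 1385.3284
FM = 0.5 * 0.38 * 1.12 * 0.0293 * 1385.3284 = 8.6376 N

8.6376 N


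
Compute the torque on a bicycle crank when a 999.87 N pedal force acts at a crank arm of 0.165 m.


tau = F * d
tau = 999.87 * 0.165
tau = 164.9786 N*m

164.9786 N*m


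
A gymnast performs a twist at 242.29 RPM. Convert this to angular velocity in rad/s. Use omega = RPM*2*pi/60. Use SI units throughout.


omega = RPM * 2 * pi / 60
omega = 242.29 * 2 * 3.14159 / 60
omega = 1522.353 / 60 = 25.3725 rad/s

25.3725 rad/s


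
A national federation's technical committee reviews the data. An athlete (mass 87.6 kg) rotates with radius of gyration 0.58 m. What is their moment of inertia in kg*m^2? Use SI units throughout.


I = m * k^2
I = 87.6 * 0.58^2
I = 87.6 * 0.3364 = 29.4686 kg*m^2

29.4686 kg*m^2


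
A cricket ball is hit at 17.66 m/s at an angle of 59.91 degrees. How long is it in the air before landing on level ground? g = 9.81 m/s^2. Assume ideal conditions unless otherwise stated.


T = 2*v*sin(theta)/g
sin(theta) = sin(59.91 deg) = 0.8652
T = 2*17.66*0.8652 / 9.81
T = 30.5602 / 9.81 = 3.1152 s

3.1152 s


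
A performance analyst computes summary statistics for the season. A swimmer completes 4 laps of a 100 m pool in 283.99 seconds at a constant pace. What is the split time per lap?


Split time = total_time / n_laps = 283.99 / 4
Split time = 70.9975 s per lap

70.9975 s


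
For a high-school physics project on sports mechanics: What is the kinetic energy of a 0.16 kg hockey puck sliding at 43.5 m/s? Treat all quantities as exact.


KE = 0.5 * m * v^2
KE = 0.5 * 0.16 * 43.5^2
KE = 0.5 * 0.16 * 1892.25 = 151.38 J

151.38 J


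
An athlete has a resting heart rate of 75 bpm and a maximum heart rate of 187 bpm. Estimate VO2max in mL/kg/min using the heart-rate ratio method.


VO2max = 15.3 * HRmax / HRrest
VO2max = 15.3 * 187 / 75
VO2max = 2861.1 / 75 = 38.148 mL/kg/min

38.148 mL/kg/min


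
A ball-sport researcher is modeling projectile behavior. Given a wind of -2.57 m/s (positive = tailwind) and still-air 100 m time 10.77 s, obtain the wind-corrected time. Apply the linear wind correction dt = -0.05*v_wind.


dt = -0.05 * v_wind = -0.05 * -2.57 = 0.1285 s
t_corrected = t_still + dt = 10.77 + (0.1285)
t_corrected = 10.8985 s

10.8985 s


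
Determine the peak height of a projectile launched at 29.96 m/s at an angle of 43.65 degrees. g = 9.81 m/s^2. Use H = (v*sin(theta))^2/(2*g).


H = (v*sin(theta))^2 / (2*g)
vy = v*sin(theta) = 29.96 * sin(43.65 deg) = 20.6799 m/s
H = vy^2 / (2*g) = 427.6594 / (2*9.81)
H = 427.6594 / 19.62 = 21.7971 m

21.7971 m


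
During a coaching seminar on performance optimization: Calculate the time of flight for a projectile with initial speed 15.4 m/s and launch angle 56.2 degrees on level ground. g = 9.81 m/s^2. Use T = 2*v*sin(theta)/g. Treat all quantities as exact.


T = 2*v*sin(theta)/g
sin(theta) = sin(56.2 deg) = 0.831
T = 2*15.4*0.831 / 9.81
T = 25.5943 / 9.81 = 2.609 s

2.609 s


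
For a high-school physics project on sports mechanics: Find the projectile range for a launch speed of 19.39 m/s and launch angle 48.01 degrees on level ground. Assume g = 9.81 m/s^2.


R = v^2 * sin(2*theta) / g
Convert angle to radians: theta = 48.01 deg = 0.8379 rad
sin(2*theta) = sin(1.6759) = 0.9945
R = 19.39^2 * 0.9945 / 9.81
R = 375.9721 * 0.9945 / 9.81 = 38.114 m

38.114 m


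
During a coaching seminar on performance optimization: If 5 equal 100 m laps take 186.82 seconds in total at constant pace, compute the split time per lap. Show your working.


Split time = total_time / n_laps = 186.82 / 5
Split time = 37.364 s per lap

37.364 s


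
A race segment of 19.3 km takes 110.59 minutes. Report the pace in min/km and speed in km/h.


Pace = time / distance = 110.59 min / 19.3 km = 5.7301 min/km
Speed = distance / time_in_hours = 19.3 / 1.8432 hr
Speed = 10.4711 km/h

5.7301 min/km, 10.4711 km/h


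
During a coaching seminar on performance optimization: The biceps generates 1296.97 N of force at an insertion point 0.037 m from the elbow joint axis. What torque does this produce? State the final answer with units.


tau = F * d
tau = 1296.97 * 0.037
tau = 47.9879 N*m

47.9879 N*m


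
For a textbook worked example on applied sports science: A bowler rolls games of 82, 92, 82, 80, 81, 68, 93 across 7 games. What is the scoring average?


Average = sum / n
Sum = 578
Average = 578 / 7 = 82.5714

82.5714


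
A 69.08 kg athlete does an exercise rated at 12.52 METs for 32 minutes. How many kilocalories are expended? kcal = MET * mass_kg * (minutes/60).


kcal = MET * mass * time_hr
Convert time: 32 min = 0.5333 hr
kcal = 12.52 * 69.08 * 0.5333
kcal = 461.2702 kcal

461.2702 kcal


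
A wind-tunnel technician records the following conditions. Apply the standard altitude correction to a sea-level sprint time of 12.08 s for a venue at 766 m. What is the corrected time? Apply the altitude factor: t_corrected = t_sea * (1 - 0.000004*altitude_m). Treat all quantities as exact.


Correction factor = 1 - 0.000004 * 766 = 0.996936
t_corrected = t_sea * factor = 12.08 * 0.996936
t_corrected = 12.043 s

12.043 s


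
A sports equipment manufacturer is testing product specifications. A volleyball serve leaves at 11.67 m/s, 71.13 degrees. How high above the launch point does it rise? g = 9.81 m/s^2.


H = (v*sin(theta))^2 / (2*g)
vy = v*sin(theta) = 11.67 * sin(71.13 deg) = 11.0428 m/s
H = vy^2 / (2*g) = 121.9433 / (2*9.81)
H = 121.9433 / 19.62 = 6.2153 m

6.2153 m


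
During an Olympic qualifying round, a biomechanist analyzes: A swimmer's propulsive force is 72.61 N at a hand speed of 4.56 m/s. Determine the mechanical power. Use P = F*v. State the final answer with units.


P = F * v
P = 72.61 * 4.56
P = 331.1016 W

331.1016 W


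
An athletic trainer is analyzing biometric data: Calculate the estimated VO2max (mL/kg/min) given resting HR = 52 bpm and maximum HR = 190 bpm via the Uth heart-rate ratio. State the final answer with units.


VO2max = 15.3 * HRmax / HRrest
VO2max = 15.3 * 190 / 52
VO2max = 2907 / 52 = 55.9038 mL/kg/min

55.9038 mL/kg/min


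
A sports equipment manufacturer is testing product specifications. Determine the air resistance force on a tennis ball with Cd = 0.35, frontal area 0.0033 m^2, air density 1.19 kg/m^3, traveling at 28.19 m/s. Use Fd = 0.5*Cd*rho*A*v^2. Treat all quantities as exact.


Fd = 0.5 * Cd * rho * A * v^2
Fd = 0.5 * 0.35 * 1.19 * 0.0033 * 28.19^2
v^2 = 794.6761
Fd = 0.5 * 0.35 * 1.19 * 0.0033 * 794.6761 = 0.5461 N

0.5461 N


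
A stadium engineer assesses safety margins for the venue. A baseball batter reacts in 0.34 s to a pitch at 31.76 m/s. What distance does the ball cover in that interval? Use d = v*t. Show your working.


d = v * t
d = 31.76 * 0.34
d = 10.7984 m

10.7984 m


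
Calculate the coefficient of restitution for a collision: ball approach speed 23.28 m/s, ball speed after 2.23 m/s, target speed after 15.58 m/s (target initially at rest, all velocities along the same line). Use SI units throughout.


e = (v2_after - v1_after) / (v1_before - v2_before)
Numerator = 15.58 - 2.23 = 13.35
Denominator = 23.28 - 0 = 23.28
e = 13.35 / 23.28 = 0.5735

0.5735


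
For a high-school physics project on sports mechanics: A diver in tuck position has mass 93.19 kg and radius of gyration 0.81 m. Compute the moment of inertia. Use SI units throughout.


I = m * k^2
I = 93.19 * 0.81^2
I = 93.19 * 0.6561 = 61.142 kg*m^2

61.142 kg*m^2


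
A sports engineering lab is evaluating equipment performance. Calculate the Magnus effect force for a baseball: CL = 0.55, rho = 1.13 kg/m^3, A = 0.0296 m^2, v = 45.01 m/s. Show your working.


FM = 0.5 * CL * rho * A * v^2
FM = 0.5 * 0.55 * 1.13 * 0.0296 * 45.01^2
v^2 = 2025.9001
FM = 0.5 * 0.55 * 1.13 * 0.0296 * 2025.9001 = 18.6346 N

18.6346 N


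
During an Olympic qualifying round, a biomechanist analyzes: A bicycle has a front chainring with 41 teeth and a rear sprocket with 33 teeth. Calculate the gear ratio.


GR = front_teeth / rear_teeth
GR = 41 / 33
GR = 1.2424

1.2424


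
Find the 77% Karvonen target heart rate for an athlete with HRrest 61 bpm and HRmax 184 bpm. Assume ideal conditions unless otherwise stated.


Target = HRrest + pct*(HRmax - HRrest)
Heart rate reserve = HRmax - HRrest = 184 - 61 = 123 bpm
Fraction = 77% = 0.77
Target = 61 + 0.77 * 123
Target = 61 + 94.71 = 155.71 bpm

155.71 bpm


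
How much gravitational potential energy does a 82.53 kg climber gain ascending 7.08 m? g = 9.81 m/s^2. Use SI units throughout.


PE = m * g * h
PE = 82.53 * 9.81 * 7.08
PE = 809.6193 * 7.08 = 5732.1046 J

5732.1046 J


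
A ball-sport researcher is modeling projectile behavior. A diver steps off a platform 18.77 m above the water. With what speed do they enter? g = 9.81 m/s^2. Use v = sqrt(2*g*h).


v = sqrt(2 * g * h)
v = sqrt(2 * 9.81 * 18.77)
v = sqrt(368.2674) = 19.1903 m/s

19.1903 m/s


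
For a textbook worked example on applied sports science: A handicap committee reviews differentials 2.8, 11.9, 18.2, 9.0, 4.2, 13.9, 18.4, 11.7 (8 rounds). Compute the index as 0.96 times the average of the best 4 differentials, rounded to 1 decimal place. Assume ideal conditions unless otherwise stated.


All differentials: 2.8, 11.9, 18.2, 9.0, 4.2, 13.9, 18.4, 11.7
Sorted: 2.8, 4.2, 9.0, 11.7, 11.9, 13.9, 18.2, 18.4
Best 4: 2.8, 4.2, 9.0, 11.7
Average of best = 27.7 / 4 = 6.925
Raw index = 6.925 * 0.96 = 6.648
Handicap index = round(6.648, 1) = 6.6

6.6


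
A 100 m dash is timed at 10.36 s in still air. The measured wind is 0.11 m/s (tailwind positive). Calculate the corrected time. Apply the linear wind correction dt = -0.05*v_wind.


dt = -0.05 * v_wind = -0.05 * 0.11 = -0.0055 s
t_corrected = t_still + dt = 10.36 + (-0.0055)
t_corrected = 10.3545 s

10.3545 s


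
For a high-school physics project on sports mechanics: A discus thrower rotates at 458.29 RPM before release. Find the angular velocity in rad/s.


omega = RPM * 2 * pi / 60
omega = 458.29 * 2 * 3.14159 / 60
omega = 2879.521 / 60 = 47.992 rad/s

47.992 rad/s


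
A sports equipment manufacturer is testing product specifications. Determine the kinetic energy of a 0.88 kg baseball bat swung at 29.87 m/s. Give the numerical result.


KE = 0.5 * m * v^2
KE = 0.5 * 0.88 * 29.87^2
KE = 0.5 * 0.88 * 892.2169 = 392.5754 J

392.5754 J


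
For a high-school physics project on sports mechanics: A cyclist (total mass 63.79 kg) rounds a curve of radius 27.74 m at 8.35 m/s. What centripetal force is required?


Fc = m * v^2 / r
v^2 = 8.35^2 = 69.7225
Fc = 63.79 * 69.7225 / 27.74
Fc = 4447.5983 / 27.74 = 160.3316 N

160.3316 N


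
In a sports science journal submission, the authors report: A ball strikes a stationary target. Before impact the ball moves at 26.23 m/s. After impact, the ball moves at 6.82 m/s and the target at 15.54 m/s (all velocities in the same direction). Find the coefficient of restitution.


e = (v2_after - v1_after) / (v1_before - v2_before)
Numerator = 15.54 - 6.82 = 8.72
Denominator = 26.23 - 0 = 26.23
e = 8.72 / 26.23 = 0.3324

0.3324


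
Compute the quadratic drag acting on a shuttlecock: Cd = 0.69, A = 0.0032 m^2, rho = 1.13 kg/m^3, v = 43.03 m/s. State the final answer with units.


Fd = 0.5 * Cd * rho * A * v^2
Fd = 0.5 * 0.69 * 1.13 * 0.0032 * 43.03^2
v^2 = 1851.5809
Fd = 0.5 * 0.69 * 1.13 * 0.0032 * 1851.5809 = 2.3099 N

2.3099 N


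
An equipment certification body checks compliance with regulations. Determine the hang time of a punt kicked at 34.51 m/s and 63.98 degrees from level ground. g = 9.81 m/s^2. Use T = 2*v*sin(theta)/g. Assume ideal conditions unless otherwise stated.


T = 2*v*sin(theta)/g
sin(theta) = sin(63.98 deg) = 0.8986
T = 2*34.51*0.8986 / 9.81
T = 62.0242 / 9.81 = 6.3225 s

6.3225 s


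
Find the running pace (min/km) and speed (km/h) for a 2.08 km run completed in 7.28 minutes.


Pace = time / distance = 7.28 min / 2.08 km = 3.5 min/km
Speed = distance / time_in_hours = 2.08 / 0.1213 hr
Speed = 17.1429 km/h

3.5 min/km, 17.1429 km/h


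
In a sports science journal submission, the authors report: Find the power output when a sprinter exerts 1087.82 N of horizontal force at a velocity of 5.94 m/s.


P = F * v
P = 1087.82 * 5.94
P = 6461.6508 W

6461.6508 W


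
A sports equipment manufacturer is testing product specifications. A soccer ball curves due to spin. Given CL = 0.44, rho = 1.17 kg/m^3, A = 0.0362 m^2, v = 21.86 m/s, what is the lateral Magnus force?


FM = 0.5 * CL * rho * A * v^2
FM = 0.5 * 0.44 * 1.17 * 0.0362 * 21.86^2
v^2 = 477.8596
FM = 0.5 * 0.44 * 1.17 * 0.0362 * 477.8596 = 4.4526 N

4.4526 N


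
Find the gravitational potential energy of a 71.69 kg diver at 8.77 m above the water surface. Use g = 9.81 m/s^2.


PE = m * g * h
PE = 71.69 * 9.81 * 8.77
PE = 703.2789 * 8.77 = 6167.756 J

6167.756 J


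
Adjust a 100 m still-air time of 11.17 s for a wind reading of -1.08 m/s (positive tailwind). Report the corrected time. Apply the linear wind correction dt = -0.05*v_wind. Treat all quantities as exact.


dt = -0.05 * v_wind = -0.05 * -1.08 = 0.054 s
t_corrected = t_still + dt = 11.17 + (0.054)
t_corrected = 11.224 s

11.224 s


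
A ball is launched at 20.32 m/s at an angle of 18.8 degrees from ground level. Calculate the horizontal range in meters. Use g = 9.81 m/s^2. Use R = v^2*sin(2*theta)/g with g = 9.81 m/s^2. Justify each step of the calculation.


R = v^2 * sin(2*theta) / g
Convert angle to radians: theta = 18.8 deg = 0.3281 rad
sin(2*theta) = sin(0.6562) = 0.6101
R = 20.32^2 * 0.6101 / 9.81
R = 412.9024 * 0.6101 / 9.81 = 25.681 m

25.681 m


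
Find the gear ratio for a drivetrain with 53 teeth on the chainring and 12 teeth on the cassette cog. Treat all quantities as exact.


GR = front_teeth / rear_teeth
GR = 53 / 12
GR = 4.4167

4.4167


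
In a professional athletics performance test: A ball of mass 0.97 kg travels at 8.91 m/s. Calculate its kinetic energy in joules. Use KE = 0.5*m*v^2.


KE = 0.5 * m * v^2
KE = 0.5 * 0.97 * 8.91^2
KE = 0.5 * 0.97 * 79.3881 = 38.5032 J

38.5032 J
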